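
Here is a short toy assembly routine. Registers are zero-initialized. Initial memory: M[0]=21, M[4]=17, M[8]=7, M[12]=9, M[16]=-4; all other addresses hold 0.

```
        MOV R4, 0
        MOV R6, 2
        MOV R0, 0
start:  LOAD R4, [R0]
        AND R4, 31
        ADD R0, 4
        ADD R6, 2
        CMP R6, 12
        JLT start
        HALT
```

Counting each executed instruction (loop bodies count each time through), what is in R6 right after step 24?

8

after MOV R4, 0: R4=0
after MOV R6, 2: R6=2
after MOV R0, 0: R0=0
after LOAD R4, [R0]: R4=M[0]=21
after AND R4, 31: R4=21&31=21
after ADD R0, 4: R0=0+4=4
after ADD R6, 2: R6=2+2=4
CMP R6, 12  (cmp 4,12)
JLT start: taken
after LOAD R4, [R0]: R4=M[4]=17
after AND R4, 31: R4=17&31=17
after ADD R0, 4: R0=4+4=8
after ADD R6, 2: R6=4+2=6
CMP R6, 12  (cmp 6,12)
JLT start: taken
after LOAD R4, [R0]: R4=M[8]=7
after AND R4, 31: R4=7&31=7
after ADD R0, 4: R0=8+4=12
after ADD R6, 2: R6=6+2=8
CMP R6, 12  (cmp 8,12)
JLT start: taken
after LOAD R4, [R0]: R4=M[12]=9
after AND R4, 31: R4=9&31=9
after ADD R0, 4: R0=12+4=16
After step 24: R6 = 8.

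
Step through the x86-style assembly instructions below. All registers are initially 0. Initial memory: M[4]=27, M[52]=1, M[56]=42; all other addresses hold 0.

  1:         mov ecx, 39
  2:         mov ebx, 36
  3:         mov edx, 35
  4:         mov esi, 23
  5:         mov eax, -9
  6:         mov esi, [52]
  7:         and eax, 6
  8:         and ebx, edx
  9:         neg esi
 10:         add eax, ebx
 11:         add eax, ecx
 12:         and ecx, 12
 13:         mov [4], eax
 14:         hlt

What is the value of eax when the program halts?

77

ecx=39
ebx=36
edx=35
esi=23
eax=-9
esi=M[52]=1
eax=(-9)&6=6
ebx=36&35=32
esi=-(1)=-1
eax=6+32=38
eax=38+39=77
ecx=39&12=4
mov [4], eax → M[4]=77
halt.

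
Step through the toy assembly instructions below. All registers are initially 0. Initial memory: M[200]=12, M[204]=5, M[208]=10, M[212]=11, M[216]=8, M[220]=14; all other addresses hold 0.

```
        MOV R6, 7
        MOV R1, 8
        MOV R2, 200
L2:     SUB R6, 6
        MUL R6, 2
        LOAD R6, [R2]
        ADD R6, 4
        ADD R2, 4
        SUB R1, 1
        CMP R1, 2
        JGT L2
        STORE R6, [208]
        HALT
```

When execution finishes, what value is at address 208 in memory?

MOV R6, 7 → R6=7
MOV R1, 8 → R1=8
MOV R2, 200 → R2=200
SUB R6, 6 → R6=7-6=1
MUL R6, 2 → R6=1*2=2
LOAD R6, [R2] → R6=M[200]=12
ADD R6, 4 → R6=12+4=16
ADD R2, 4 → R2=200+4=204
SUB R1, 1 → R1=8-1=7
CMP R1, 2  (cmp 7,2)
JGT L2: taken
SUB R6, 6 → R6=16-6=10
MUL R6, 2 → R6=10*2=20
LOAD R6, [R2] → R6=M[204]=5
ADD R6, 4 → R6=5+4=9
ADD R2, 4 → R2=204+4=208
SUB R1, 1 → R1=7-1=6
CMP R1, 2  (cmp 6,2)
JGT L2: taken
SUB R6, 6 → R6=9-6=3
MUL R6, 2 → R6=3*2=6
LOAD R6, [R2] → R6=M[208]=10
ADD R6, 4 → R6=10+4=14
ADD R2, 4 → R2=208+4=212
SUB R1, 1 → R1=6-1=5
CMP R1, 2  (cmp 5,2)
JGT L2: taken
SUB R6, 6 → R6=14-6=8
MUL R6, 2 → R6=8*2=16
LOAD R6, [R2] → R6=M[212]=11
ADD R6, 4 → R6=11+4=15
ADD R2, 4 → R2=212+4=216
SUB R1, 1 → R1=5-1=4
CMP R1, 2  (cmp 4,2)
JGT L2: taken
SUB R6, 6 → R6=15-6=9
MUL R6, 2 → R6=9*2=18
LOAD R6, [R2] → R6=M[216]=8
ADD R6, 4 → R6=8+4=12
ADD R2, 4 → R2=216+4=220
SUB R1, 1 → R1=4-1=3
CMP R1, 2  (cmp 3,2)
JGT L2: taken
SUB R6, 6 → R6=12-6=6
MUL R6, 2 → R6=6*2=12
LOAD R6, [R2] → R6=M[220]=14
ADD R6, 4 → R6=14+4=18
ADD R2, 4 → R2=220+4=224
SUB R1, 1 → R1=3-1=2
CMP R1, 2  (cmp 2,2)
JGT L2: not taken
STORE R6, [208] → M[208]=18
halt.

18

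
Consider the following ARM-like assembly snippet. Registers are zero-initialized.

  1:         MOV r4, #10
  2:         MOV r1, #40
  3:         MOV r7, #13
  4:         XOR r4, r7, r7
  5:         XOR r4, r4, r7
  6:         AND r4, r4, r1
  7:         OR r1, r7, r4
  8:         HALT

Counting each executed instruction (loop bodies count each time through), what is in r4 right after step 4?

0

MOV r4, #10 → r4=10
MOV r1, #40 → r1=40
MOV r7, #13 → r7=13
XOR r4, r7, r7 → r4=13^13=0
After step 4: r4 = 0.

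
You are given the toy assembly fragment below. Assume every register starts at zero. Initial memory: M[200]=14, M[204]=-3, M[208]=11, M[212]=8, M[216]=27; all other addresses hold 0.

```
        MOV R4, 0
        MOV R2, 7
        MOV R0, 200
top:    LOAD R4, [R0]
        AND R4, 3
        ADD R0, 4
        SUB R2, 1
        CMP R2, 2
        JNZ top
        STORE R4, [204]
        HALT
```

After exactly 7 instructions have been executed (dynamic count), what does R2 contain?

6

R4=0
R2=7
R0=200
R4=M[200]=14
R4=14&3=2
R0=200+4=204
R2=7-1=6
After step 7: R2 = 6.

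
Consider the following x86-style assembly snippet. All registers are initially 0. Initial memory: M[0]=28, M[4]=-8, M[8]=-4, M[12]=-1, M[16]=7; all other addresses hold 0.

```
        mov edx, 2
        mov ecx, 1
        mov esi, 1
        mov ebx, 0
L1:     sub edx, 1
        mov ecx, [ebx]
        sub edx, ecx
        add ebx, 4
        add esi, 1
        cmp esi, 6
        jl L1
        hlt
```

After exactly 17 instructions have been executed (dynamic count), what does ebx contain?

8

mov edx, 2 → edx=2
mov ecx, 1 → ecx=1
mov esi, 1 → esi=1
mov ebx, 0 → ebx=0
sub edx, 1 → edx=2-1=1
mov ecx, [ebx] → ecx=M[0]=28
sub edx, ecx → edx=1-28=-27
add ebx, 4 → ebx=0+4=4
add esi, 1 → esi=1+1=2
cmp esi, 6  (cmp 2,6)
jl L1: taken
sub edx, 1 → edx=(-27)-1=-28
mov ecx, [ebx] → ecx=M[4]=-8
sub edx, ecx → edx=(-28)-(-8)=-20
add ebx, 4 → ebx=4+4=8
add esi, 1 → esi=2+1=3
cmp esi, 6  (cmp 3,6)
After step 17: ebx = 8.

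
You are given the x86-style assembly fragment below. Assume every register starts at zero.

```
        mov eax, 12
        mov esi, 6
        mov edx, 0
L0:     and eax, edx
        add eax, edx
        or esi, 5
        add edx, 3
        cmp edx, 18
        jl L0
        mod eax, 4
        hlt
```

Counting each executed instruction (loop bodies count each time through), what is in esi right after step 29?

7

after mov eax, 12: eax=12
after mov esi, 6: esi=6
after mov edx, 0: edx=0
after and eax, edx: eax=12&0=0
after add eax, edx: eax=0+0=0
after or esi, 5: esi=6|5=7
after add edx, 3: edx=0+3=3
cmp edx, 18  (cmp 3,18)
jl L0: taken
after and eax, edx: eax=0&3=0
after add eax, edx: eax=0+3=3
after or esi, 5: esi=7|5=7
after add edx, 3: edx=3+3=6
cmp edx, 18  (cmp 6,18)
jl L0: taken
after and eax, edx: eax=3&6=2
after add eax, edx: eax=2+6=8
after or esi, 5: esi=7|5=7
after add edx, 3: edx=6+3=9
cmp edx, 18  (cmp 9,18)
jl L0: taken
after and eax, edx: eax=8&9=8
after add eax, edx: eax=8+9=17
after or esi, 5: esi=7|5=7
after add edx, 3: edx=9+3=12
cmp edx, 18  (cmp 12,18)
jl L0: taken
after and eax, edx: eax=17&12=0
after add eax, edx: eax=0+12=12
After step 29: esi = 7.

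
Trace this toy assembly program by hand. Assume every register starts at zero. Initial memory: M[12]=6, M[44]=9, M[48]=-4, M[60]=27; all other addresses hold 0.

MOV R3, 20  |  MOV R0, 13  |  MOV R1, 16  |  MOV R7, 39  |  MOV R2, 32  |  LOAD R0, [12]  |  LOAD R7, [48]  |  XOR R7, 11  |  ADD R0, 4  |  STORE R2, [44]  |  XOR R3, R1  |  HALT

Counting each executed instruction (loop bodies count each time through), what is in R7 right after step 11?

-9

after MOV R3, 20: R3=20
after MOV R0, 13: R0=13
after MOV R1, 16: R1=16
after MOV R7, 39: R7=39
after MOV R2, 32: R2=32
after LOAD R0, [12]: R0=M[12]=6
after LOAD R7, [48]: R7=M[48]=-4
after XOR R7, 11: R7=(-4)^11=-9
after ADD R0, 4: R0=6+4=10
STORE R2, [44] → M[44]=32
after XOR R3, R1: R3=20^16=4
After step 11: R7 = -9.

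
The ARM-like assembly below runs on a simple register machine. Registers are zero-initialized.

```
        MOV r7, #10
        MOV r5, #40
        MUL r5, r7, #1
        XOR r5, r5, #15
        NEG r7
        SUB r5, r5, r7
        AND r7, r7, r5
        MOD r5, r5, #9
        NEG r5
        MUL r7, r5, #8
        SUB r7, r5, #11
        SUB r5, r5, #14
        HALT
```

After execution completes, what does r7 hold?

after MOV r7, #10: r7=10
after MOV r5, #40: r5=40
after MUL r5, r7, #1: r5=10*1=10
after XOR r5, r5, #15: r5=10^15=5
after NEG r7: r7=-(10)=-10
after SUB r5, r5, r7: r5=5-(-10)=15
after AND r7, r7, r5: r7=(-10)&15=6
after MOD r5, r5, #9: r5=15%9=6
after NEG r5: r5=-(6)=-6
after MUL r7, r5, #8: r7=(-6)*8=-48
after SUB r7, r5, #11: r7=(-6)-11=-17
after SUB r5, r5, #14: r5=(-6)-14=-20
halt.

-17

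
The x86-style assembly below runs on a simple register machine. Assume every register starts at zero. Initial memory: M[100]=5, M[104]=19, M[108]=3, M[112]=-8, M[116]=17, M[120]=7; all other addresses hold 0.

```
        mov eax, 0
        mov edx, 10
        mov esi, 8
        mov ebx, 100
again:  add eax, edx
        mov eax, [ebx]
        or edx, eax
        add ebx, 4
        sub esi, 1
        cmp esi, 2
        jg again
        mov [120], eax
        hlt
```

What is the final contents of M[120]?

7

mov eax, 0 → eax=0
mov edx, 10 → edx=10
mov esi, 8 → esi=8
mov ebx, 100 → ebx=100
add eax, edx → eax=0+10=10
mov eax, [ebx] → eax=M[100]=5
or edx, eax → edx=10|5=15
add ebx, 4 → ebx=100+4=104
sub esi, 1 → esi=8-1=7
cmp esi, 2  (cmp 7,2)
jg again: taken
add eax, edx → eax=5+15=20
mov eax, [ebx] → eax=M[104]=19
or edx, eax → edx=15|19=31
add ebx, 4 → ebx=104+4=108
sub esi, 1 → esi=7-1=6
cmp esi, 2  (cmp 6,2)
jg again: taken
add eax, edx → eax=19+31=50
mov eax, [ebx] → eax=M[108]=3
or edx, eax → edx=31|3=31
add ebx, 4 → ebx=108+4=112
sub esi, 1 → esi=6-1=5
cmp esi, 2  (cmp 5,2)
jg again: taken
add eax, edx → eax=3+31=34
mov eax, [ebx] → eax=M[112]=-8
or edx, eax → edx=31|(-8)=-1
add ebx, 4 → ebx=112+4=116
sub esi, 1 → esi=5-1=4
cmp esi, 2  (cmp 4,2)
jg again: taken
add eax, edx → eax=(-8)+(-1)=-9
mov eax, [ebx] → eax=M[116]=17
or edx, eax → edx=(-1)|17=-1
add ebx, 4 → ebx=116+4=120
sub esi, 1 → esi=4-1=3
cmp esi, 2  (cmp 3,2)
jg again: taken
add eax, edx → eax=17+(-1)=16
mov eax, [ebx] → eax=M[120]=7
or edx, eax → edx=(-1)|7=-1
add ebx, 4 → ebx=120+4=124
sub esi, 1 → esi=3-1=2
cmp esi, 2  (cmp 2,2)
jg again: not taken
mov [120], eax → M[120]=7
halt.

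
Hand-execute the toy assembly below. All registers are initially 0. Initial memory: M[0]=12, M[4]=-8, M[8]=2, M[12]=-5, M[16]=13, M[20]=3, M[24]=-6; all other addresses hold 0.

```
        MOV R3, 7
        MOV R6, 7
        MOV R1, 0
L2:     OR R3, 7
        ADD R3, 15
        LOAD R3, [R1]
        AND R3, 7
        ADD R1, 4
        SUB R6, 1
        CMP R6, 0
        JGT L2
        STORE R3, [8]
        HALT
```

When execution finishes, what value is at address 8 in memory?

after MOV R3, 7: R3=7
after MOV R6, 7: R6=7
after MOV R1, 0: R1=0
after OR R3, 7: R3=7|7=7
after ADD R3, 15: R3=7+15=22
after LOAD R3, [R1]: R3=M[0]=12
after AND R3, 7: R3=12&7=4
after ADD R1, 4: R1=0+4=4
after SUB R6, 1: R6=7-1=6
CMP R6, 0  (cmp 6,0)
JGT L2: taken
after OR R3, 7: R3=4|7=7
after ADD R3, 15: R3=7+15=22
after LOAD R3, [R1]: R3=M[4]=-8
after AND R3, 7: R3=(-8)&7=0
after ADD R1, 4: R1=4+4=8
after SUB R6, 1: R6=6-1=5
CMP R6, 0  (cmp 5,0)
JGT L2: taken
after OR R3, 7: R3=0|7=7
after ADD R3, 15: R3=7+15=22
after LOAD R3, [R1]: R3=M[8]=2
after AND R3, 7: R3=2&7=2
after ADD R1, 4: R1=8+4=12
after SUB R6, 1: R6=5-1=4
CMP R6, 0  (cmp 4,0)
JGT L2: taken
after OR R3, 7: R3=2|7=7
after ADD R3, 15: R3=7+15=22
after LOAD R3, [R1]: R3=M[12]=-5
after AND R3, 7: R3=(-5)&7=3
after ADD R1, 4: R1=12+4=16
after SUB R6, 1: R6=4-1=3
CMP R6, 0  (cmp 3,0)
JGT L2: taken
after OR R3, 7: R3=3|7=7
after ADD R3, 15: R3=7+15=22
after LOAD R3, [R1]: R3=M[16]=13
after AND R3, 7: R3=13&7=5
after ADD R1, 4: R1=16+4=20
after SUB R6, 1: R6=3-1=2
CMP R6, 0  (cmp 2,0)
JGT L2: taken
after OR R3, 7: R3=5|7=7
after ADD R3, 15: R3=7+15=22
after LOAD R3, [R1]: R3=M[20]=3
after AND R3, 7: R3=3&7=3
after ADD R1, 4: R1=20+4=24
after SUB R6, 1: R6=2-1=1
CMP R6, 0  (cmp 1,0)
JGT L2: taken
after OR R3, 7: R3=3|7=7
after ADD R3, 15: R3=7+15=22
after LOAD R3, [R1]: R3=M[24]=-6
after AND R3, 7: R3=(-6)&7=2
after ADD R1, 4: R1=24+4=28
after SUB R6, 1: R6=1-1=0
CMP R6, 0  (cmp 0,0)
JGT L2: not taken
STORE R3, [8] → M[8]=2
halt.

2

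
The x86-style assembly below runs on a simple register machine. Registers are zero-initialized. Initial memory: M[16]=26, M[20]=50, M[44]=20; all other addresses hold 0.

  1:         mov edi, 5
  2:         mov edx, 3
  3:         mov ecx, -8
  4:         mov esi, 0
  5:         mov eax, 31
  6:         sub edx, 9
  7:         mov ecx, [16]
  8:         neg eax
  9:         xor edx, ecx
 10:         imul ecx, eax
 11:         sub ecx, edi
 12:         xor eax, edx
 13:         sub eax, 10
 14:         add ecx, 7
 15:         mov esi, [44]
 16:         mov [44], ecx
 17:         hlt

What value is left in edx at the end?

after mov edi, 5: edi=5
after mov edx, 3: edx=3
after mov ecx, -8: ecx=-8
after mov esi, 0: esi=0
after mov eax, 31: eax=31
after sub edx, 9: edx=3-9=-6
after mov ecx, [16]: ecx=M[16]=26
after neg eax: eax=-(31)=-31
after xor edx, ecx: edx=(-6)^26=-32
after imul ecx, eax: ecx=26*(-31)=-806
after sub ecx, edi: ecx=(-806)-5=-811
after xor eax, edx: eax=(-31)^(-32)=1
after sub eax, 10: eax=1-10=-9
after add ecx, 7: ecx=(-811)+7=-804
after mov esi, [44]: esi=M[44]=20
mov [44], ecx → M[44]=-804
halt.

-32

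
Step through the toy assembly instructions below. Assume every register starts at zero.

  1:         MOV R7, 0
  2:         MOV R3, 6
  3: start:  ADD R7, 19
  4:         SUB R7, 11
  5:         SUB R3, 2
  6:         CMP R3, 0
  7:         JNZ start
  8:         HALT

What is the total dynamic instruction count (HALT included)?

18

after MOV R7, 0: R7=0
after MOV R3, 6: R3=6
after ADD R7, 19: R7=0+19=19
after SUB R7, 11: R7=19-11=8
after SUB R3, 2: R3=6-2=4
CMP R3, 0  (cmp 4,0)
JNZ start: taken
after ADD R7, 19: R7=8+19=27
after SUB R7, 11: R7=27-11=16
after SUB R3, 2: R3=4-2=2
CMP R3, 0  (cmp 2,0)
JNZ start: taken
after ADD R7, 19: R7=16+19=35
after SUB R7, 11: R7=35-11=24
after SUB R3, 2: R3=2-2=0
CMP R3, 0  (cmp 0,0)
JNZ start: not taken
halt.
Total executed instructions: 18.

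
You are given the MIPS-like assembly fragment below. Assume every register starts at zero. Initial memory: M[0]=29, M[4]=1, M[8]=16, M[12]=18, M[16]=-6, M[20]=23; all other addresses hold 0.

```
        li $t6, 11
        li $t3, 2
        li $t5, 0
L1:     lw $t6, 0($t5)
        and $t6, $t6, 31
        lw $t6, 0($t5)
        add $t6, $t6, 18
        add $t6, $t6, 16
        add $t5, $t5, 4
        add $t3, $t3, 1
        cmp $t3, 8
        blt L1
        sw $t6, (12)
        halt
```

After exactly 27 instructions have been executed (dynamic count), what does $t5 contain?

12

$t6=11
$t3=2
$t5=0
$t6=M[0]=29
$t6=29&31=29
$t6=M[0]=29
$t6=29+18=47
$t6=47+16=63
$t5=0+4=4
$t3=2+1=3
cmp $t3, 8  (cmp 3,8)
blt L1: taken
$t6=M[4]=1
$t6=1&31=1
$t6=M[4]=1
$t6=1+18=19
$t6=19+16=35
$t5=4+4=8
$t3=3+1=4
cmp $t3, 8  (cmp 4,8)
blt L1: taken
$t6=M[8]=16
$t6=16&31=16
$t6=M[8]=16
$t6=16+18=34
$t6=34+16=50
$t5=8+4=12
After step 27: $t5 = 12.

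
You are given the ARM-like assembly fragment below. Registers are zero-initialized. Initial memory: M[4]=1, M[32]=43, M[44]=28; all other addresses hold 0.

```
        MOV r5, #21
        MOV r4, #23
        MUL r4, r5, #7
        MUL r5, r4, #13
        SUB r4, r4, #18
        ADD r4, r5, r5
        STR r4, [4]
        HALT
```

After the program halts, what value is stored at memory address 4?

3822

r5=21
r4=23
r4=21*7=147
r5=147*13=1911
r4=147-18=129
r4=1911+1911=3822
STR r4, [4] → M[4]=3822
halt.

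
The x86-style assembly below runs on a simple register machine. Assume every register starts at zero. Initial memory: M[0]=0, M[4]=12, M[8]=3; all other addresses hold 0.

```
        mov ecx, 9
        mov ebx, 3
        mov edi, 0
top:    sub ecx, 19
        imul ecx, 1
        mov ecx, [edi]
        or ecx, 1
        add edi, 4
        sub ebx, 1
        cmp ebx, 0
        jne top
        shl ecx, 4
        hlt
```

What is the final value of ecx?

mov ecx, 9 → ecx=9
mov ebx, 3 → ebx=3
mov edi, 0 → edi=0
sub ecx, 19 → ecx=9-19=-10
imul ecx, 1 → ecx=(-10)*1=-10
mov ecx, [edi] → ecx=M[0]=0
or ecx, 1 → ecx=0|1=1
add edi, 4 → edi=0+4=4
sub ebx, 1 → ebx=3-1=2
cmp ebx, 0  (cmp 2,0)
jne top: taken
sub ecx, 19 → ecx=1-19=-18
imul ecx, 1 → ecx=(-18)*1=-18
mov ecx, [edi] → ecx=M[4]=12
or ecx, 1 → ecx=12|1=13
add edi, 4 → edi=4+4=8
sub ebx, 1 → ebx=2-1=1
cmp ebx, 0  (cmp 1,0)
jne top: taken
sub ecx, 19 → ecx=13-19=-6
imul ecx, 1 → ecx=(-6)*1=-6
mov ecx, [edi] → ecx=M[8]=3
or ecx, 1 → ecx=3|1=3
add edi, 4 → edi=8+4=12
sub ebx, 1 → ebx=1-1=0
cmp ebx, 0  (cmp 0,0)
jne top: not taken
shl ecx, 4 → ecx=3<<4=48
halt.

48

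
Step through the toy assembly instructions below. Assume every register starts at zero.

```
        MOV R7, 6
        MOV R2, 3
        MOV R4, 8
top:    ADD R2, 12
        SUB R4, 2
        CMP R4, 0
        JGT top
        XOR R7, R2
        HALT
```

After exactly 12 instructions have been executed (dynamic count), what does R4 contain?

4

R7=6
R2=3
R4=8
R2=3+12=15
R4=8-2=6
CMP R4, 0  (cmp 6,0)
JGT top: taken
R2=15+12=27
R4=6-2=4
CMP R4, 0  (cmp 4,0)
JGT top: taken
R2=27+12=39
After step 12: R4 = 4.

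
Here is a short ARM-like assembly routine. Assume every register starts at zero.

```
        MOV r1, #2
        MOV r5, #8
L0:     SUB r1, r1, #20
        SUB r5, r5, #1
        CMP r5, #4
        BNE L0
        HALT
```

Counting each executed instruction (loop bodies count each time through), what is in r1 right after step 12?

after MOV r1, #2: r1=2
after MOV r5, #8: r5=8
after SUB r1, r1, #20: r1=2-20=-18
after SUB r5, r5, #1: r5=8-1=7
CMP r5, #4  (cmp 7,4)
BNE L0: taken
after SUB r1, r1, #20: r1=(-18)-20=-38
after SUB r5, r5, #1: r5=7-1=6
CMP r5, #4  (cmp 6,4)
BNE L0: taken
after SUB r1, r1, #20: r1=(-38)-20=-58
after SUB r5, r5, #1: r5=6-1=5
After step 12: r1 = -58.

-58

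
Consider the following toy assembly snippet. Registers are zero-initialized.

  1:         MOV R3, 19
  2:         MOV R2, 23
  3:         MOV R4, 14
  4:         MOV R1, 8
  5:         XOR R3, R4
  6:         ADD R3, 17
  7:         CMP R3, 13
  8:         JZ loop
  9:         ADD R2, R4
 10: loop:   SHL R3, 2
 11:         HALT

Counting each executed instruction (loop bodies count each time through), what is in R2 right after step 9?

37

R3=19
R2=23
R4=14
R1=8
R3=19^14=29
R3=29+17=46
CMP R3, 13  (cmp 46,13)
JZ loop: not taken
R2=23+14=37
After step 9: R2 = 37.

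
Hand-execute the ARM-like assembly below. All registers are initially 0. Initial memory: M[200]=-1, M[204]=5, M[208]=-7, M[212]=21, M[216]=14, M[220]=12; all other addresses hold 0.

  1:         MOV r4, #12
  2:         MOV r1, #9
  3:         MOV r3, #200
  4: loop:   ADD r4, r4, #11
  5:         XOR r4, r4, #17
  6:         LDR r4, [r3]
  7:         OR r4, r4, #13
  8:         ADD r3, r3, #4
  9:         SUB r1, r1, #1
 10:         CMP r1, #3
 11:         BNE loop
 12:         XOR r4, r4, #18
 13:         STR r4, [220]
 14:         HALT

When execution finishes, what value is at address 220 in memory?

31

MOV r4, #12 → r4=12
MOV r1, #9 → r1=9
MOV r3, #200 → r3=200
ADD r4, r4, #11 → r4=12+11=23
XOR r4, r4, #17 → r4=23^17=6
LDR r4, [r3] → r4=M[200]=-1
OR r4, r4, #13 → r4=(-1)|13=-1
ADD r3, r3, #4 → r3=200+4=204
SUB r1, r1, #1 → r1=9-1=8
CMP r1, #3  (cmp 8,3)
BNE loop: taken
ADD r4, r4, #11 → r4=(-1)+11=10
XOR r4, r4, #17 → r4=10^17=27
LDR r4, [r3] → r4=M[204]=5
OR r4, r4, #13 → r4=5|13=13
ADD r3, r3, #4 → r3=204+4=208
SUB r1, r1, #1 → r1=8-1=7
CMP r1, #3  (cmp 7,3)
BNE loop: taken
ADD r4, r4, #11 → r4=13+11=24
XOR r4, r4, #17 → r4=24^17=9
LDR r4, [r3] → r4=M[208]=-7
OR r4, r4, #13 → r4=(-7)|13=-3
ADD r3, r3, #4 → r3=208+4=212
SUB r1, r1, #1 → r1=7-1=6
CMP r1, #3  (cmp 6,3)
BNE loop: taken
ADD r4, r4, #11 → r4=(-3)+11=8
XOR r4, r4, #17 → r4=8^17=25
LDR r4, [r3] → r4=M[212]=21
OR r4, r4, #13 → r4=21|13=29
ADD r3, r3, #4 → r3=212+4=216
SUB r1, r1, #1 → r1=6-1=5
CMP r1, #3  (cmp 5,3)
BNE loop: taken
ADD r4, r4, #11 → r4=29+11=40
XOR r4, r4, #17 → r4=40^17=57
LDR r4, [r3] → r4=M[216]=14
OR r4, r4, #13 → r4=14|13=15
ADD r3, r3, #4 → r3=216+4=220
SUB r1, r1, #1 → r1=5-1=4
CMP r1, #3  (cmp 4,3)
BNE loop: taken
ADD r4, r4, #11 → r4=15+11=26
XOR r4, r4, #17 → r4=26^17=11
LDR r4, [r3] → r4=M[220]=12
OR r4, r4, #13 → r4=12|13=13
ADD r3, r3, #4 → r3=220+4=224
SUB r1, r1, #1 → r1=4-1=3
CMP r1, #3  (cmp 3,3)
BNE loop: not taken
XOR r4, r4, #18 → r4=13^18=31
STR r4, [220] → M[220]=31
halt.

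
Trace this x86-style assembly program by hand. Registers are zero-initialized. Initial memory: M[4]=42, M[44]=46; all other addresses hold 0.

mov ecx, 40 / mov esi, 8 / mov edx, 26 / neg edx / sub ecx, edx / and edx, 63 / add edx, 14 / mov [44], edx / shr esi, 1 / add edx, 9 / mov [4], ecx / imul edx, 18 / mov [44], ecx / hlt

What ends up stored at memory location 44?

ecx=40
esi=8
edx=26
edx=-(26)=-26
ecx=40-(-26)=66
edx=(-26)&63=38
edx=38+14=52
mov [44], edx → M[44]=52
esi=8>>1=4
edx=52+9=61
mov [4], ecx → M[4]=66
edx=61*18=1098
mov [44], ecx → M[44]=66
halt.

66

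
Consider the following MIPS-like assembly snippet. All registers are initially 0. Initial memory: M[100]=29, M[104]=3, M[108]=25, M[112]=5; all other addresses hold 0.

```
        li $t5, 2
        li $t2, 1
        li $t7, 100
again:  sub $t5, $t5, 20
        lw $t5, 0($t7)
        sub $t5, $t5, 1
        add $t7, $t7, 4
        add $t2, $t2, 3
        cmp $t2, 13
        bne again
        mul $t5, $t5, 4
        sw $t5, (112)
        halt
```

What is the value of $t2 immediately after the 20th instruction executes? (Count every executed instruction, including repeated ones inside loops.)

$t5=2
$t2=1
$t7=100
$t5=2-20=-18
$t5=M[100]=29
$t5=29-1=28
$t7=100+4=104
$t2=1+3=4
cmp $t2, 13  (cmp 4,13)
bne again: taken
$t5=28-20=8
$t5=M[104]=3
$t5=3-1=2
$t7=104+4=108
$t2=4+3=7
cmp $t2, 13  (cmp 7,13)
bne again: taken
$t5=2-20=-18
$t5=M[108]=25
$t5=25-1=24
After step 20: $t2 = 7.

7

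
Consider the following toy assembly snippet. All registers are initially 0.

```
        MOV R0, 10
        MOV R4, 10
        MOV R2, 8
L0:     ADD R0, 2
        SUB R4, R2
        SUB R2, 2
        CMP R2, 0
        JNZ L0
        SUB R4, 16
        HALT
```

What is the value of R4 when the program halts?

after MOV R0, 10: R0=10
after MOV R4, 10: R4=10
after MOV R2, 8: R2=8
after ADD R0, 2: R0=10+2=12
after SUB R4, R2: R4=10-8=2
after SUB R2, 2: R2=8-2=6
CMP R2, 0  (cmp 6,0)
JNZ L0: taken
after ADD R0, 2: R0=12+2=14
after SUB R4, R2: R4=2-6=-4
after SUB R2, 2: R2=6-2=4
CMP R2, 0  (cmp 4,0)
JNZ L0: taken
after ADD R0, 2: R0=14+2=16
after SUB R4, R2: R4=(-4)-4=-8
after SUB R2, 2: R2=4-2=2
CMP R2, 0  (cmp 2,0)
JNZ L0: taken
after ADD R0, 2: R0=16+2=18
after SUB R4, R2: R4=(-8)-2=-10
after SUB R2, 2: R2=2-2=0
CMP R2, 0  (cmp 0,0)
JNZ L0: not taken
after SUB R4, 16: R4=(-10)-16=-26
halt.

-26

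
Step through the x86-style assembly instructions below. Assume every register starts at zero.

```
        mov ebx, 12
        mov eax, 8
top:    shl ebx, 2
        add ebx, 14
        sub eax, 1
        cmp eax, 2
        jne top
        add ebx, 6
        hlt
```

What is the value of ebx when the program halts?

ebx=12
eax=8
ebx=12<<2=48
ebx=48+14=62
eax=8-1=7
cmp eax, 2  (cmp 7,2)
jne top: taken
ebx=62<<2=248
ebx=248+14=262
eax=7-1=6
cmp eax, 2  (cmp 6,2)
jne top: taken
ebx=262<<2=1048
ebx=1048+14=1062
eax=6-1=5
cmp eax, 2  (cmp 5,2)
jne top: taken
ebx=1062<<2=4248
ebx=4248+14=4262
eax=5-1=4
cmp eax, 2  (cmp 4,2)
jne top: taken
ebx=4262<<2=17048
ebx=17048+14=17062
eax=4-1=3
cmp eax, 2  (cmp 3,2)
jne top: taken
ebx=17062<<2=68248
ebx=68248+14=68262
eax=3-1=2
cmp eax, 2  (cmp 2,2)
jne top: not taken
ebx=68262+6=68268
halt.

68268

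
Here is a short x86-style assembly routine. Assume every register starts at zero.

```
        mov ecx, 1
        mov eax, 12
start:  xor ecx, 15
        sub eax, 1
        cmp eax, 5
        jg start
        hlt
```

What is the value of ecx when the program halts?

mov ecx, 1 → ecx=1
mov eax, 12 → eax=12
xor ecx, 15 → ecx=1^15=14
sub eax, 1 → eax=12-1=11
cmp eax, 5  (cmp 11,5)
jg start: taken
xor ecx, 15 → ecx=14^15=1
sub eax, 1 → eax=11-1=10
cmp eax, 5  (cmp 10,5)
jg start: taken
xor ecx, 15 → ecx=1^15=14
sub eax, 1 → eax=10-1=9
cmp eax, 5  (cmp 9,5)
jg start: taken
xor ecx, 15 → ecx=14^15=1
sub eax, 1 → eax=9-1=8
cmp eax, 5  (cmp 8,5)
jg start: taken
xor ecx, 15 → ecx=1^15=14
sub eax, 1 → eax=8-1=7
cmp eax, 5  (cmp 7,5)
jg start: taken
xor ecx, 15 → ecx=14^15=1
sub eax, 1 → eax=7-1=6
cmp eax, 5  (cmp 6,5)
jg start: taken
xor ecx, 15 → ecx=1^15=14
sub eax, 1 → eax=6-1=5
cmp eax, 5  (cmp 5,5)
jg start: not taken
halt.

14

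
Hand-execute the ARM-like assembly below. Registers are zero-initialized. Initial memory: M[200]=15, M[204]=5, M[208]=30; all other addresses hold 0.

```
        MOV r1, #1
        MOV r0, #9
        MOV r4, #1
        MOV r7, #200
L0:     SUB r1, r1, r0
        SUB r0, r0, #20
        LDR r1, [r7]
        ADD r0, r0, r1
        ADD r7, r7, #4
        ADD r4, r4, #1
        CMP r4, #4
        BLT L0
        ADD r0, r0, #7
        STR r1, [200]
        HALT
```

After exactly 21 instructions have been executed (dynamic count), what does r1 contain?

r1=1
r0=9
r4=1
r7=200
r1=1-9=-8
r0=9-20=-11
r1=M[200]=15
r0=(-11)+15=4
r7=200+4=204
r4=1+1=2
CMP r4, #4  (cmp 2,4)
BLT L0: taken
r1=15-4=11
r0=4-20=-16
r1=M[204]=5
r0=(-16)+5=-11
r7=204+4=208
r4=2+1=3
CMP r4, #4  (cmp 3,4)
BLT L0: taken
r1=5-(-11)=16
After step 21: r1 = 16.

16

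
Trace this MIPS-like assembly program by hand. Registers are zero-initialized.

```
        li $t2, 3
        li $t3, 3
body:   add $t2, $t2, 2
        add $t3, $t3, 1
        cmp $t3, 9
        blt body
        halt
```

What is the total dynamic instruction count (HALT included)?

li $t2, 3 → $t2=3
li $t3, 3 → $t3=3
add $t2, $t2, 2 → $t2=3+2=5
add $t3, $t3, 1 → $t3=3+1=4
cmp $t3, 9  (cmp 4,9)
blt body: taken
add $t2, $t2, 2 → $t2=5+2=7
add $t3, $t3, 1 → $t3=4+1=5
cmp $t3, 9  (cmp 5,9)
blt body: taken
add $t2, $t2, 2 → $t2=7+2=9
add $t3, $t3, 1 → $t3=5+1=6
cmp $t3, 9  (cmp 6,9)
blt body: taken
add $t2, $t2, 2 → $t2=9+2=11
add $t3, $t3, 1 → $t3=6+1=7
cmp $t3, 9  (cmp 7,9)
blt body: taken
add $t2, $t2, 2 → $t2=11+2=13
add $t3, $t3, 1 → $t3=7+1=8
cmp $t3, 9  (cmp 8,9)
blt body: taken
add $t2, $t2, 2 → $t2=13+2=15
add $t3, $t3, 1 → $t3=8+1=9
cmp $t3, 9  (cmp 9,9)
blt body: not taken
halt.
Total executed instructions: 27.

27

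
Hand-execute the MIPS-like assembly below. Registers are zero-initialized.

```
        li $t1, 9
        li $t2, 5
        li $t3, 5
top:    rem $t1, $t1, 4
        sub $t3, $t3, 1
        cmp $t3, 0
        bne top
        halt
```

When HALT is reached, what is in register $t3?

0

after li $t1, 9: $t1=9
after li $t2, 5: $t2=5
after li $t3, 5: $t3=5
after rem $t1, $t1, 4: $t1=9%4=1
after sub $t3, $t3, 1: $t3=5-1=4
cmp $t3, 0  (cmp 4,0)
bne top: taken
after rem $t1, $t1, 4: $t1=1%4=1
after sub $t3, $t3, 1: $t3=4-1=3
cmp $t3, 0  (cmp 3,0)
bne top: taken
after rem $t1, $t1, 4: $t1=1%4=1
after sub $t3, $t3, 1: $t3=3-1=2
cmp $t3, 0  (cmp 2,0)
bne top: taken
after rem $t1, $t1, 4: $t1=1%4=1
after sub $t3, $t3, 1: $t3=2-1=1
cmp $t3, 0  (cmp 1,0)
bne top: taken
after rem $t1, $t1, 4: $t1=1%4=1
after sub $t3, $t3, 1: $t3=1-1=0
cmp $t3, 0  (cmp 0,0)
bne top: not taken
halt.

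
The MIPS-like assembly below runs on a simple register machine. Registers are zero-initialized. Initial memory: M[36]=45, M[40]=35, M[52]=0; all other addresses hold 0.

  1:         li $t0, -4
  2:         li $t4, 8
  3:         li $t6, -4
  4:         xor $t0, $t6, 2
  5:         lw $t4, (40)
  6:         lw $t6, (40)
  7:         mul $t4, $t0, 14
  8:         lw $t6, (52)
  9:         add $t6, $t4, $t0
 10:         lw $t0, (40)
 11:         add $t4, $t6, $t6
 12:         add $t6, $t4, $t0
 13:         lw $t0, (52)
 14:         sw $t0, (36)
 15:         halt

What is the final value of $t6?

$t0=-4
$t4=8
$t6=-4
$t0=(-4)^2=-2
$t4=M[40]=35
$t6=M[40]=35
$t4=(-2)*14=-28
$t6=M[52]=0
$t6=(-28)+(-2)=-30
$t0=M[40]=35
$t4=(-30)+(-30)=-60
$t6=(-60)+35=-25
$t0=M[52]=0
sw $t0, (36) → M[36]=0
halt.

-25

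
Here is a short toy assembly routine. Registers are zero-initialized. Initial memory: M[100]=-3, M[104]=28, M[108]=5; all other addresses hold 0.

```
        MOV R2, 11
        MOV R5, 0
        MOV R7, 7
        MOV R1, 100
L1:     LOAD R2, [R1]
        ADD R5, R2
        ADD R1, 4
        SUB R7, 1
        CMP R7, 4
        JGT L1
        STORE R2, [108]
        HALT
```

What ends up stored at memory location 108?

R2=11
R5=0
R7=7
R1=100
R2=M[100]=-3
R5=0+(-3)=-3
R1=100+4=104
R7=7-1=6
CMP R7, 4  (cmp 6,4)
JGT L1: taken
R2=M[104]=28
R5=(-3)+28=25
R1=104+4=108
R7=6-1=5
CMP R7, 4  (cmp 5,4)
JGT L1: taken
R2=M[108]=5
R5=25+5=30
R1=108+4=112
R7=5-1=4
CMP R7, 4  (cmp 4,4)
JGT L1: not taken
STORE R2, [108] → M[108]=5
halt.

5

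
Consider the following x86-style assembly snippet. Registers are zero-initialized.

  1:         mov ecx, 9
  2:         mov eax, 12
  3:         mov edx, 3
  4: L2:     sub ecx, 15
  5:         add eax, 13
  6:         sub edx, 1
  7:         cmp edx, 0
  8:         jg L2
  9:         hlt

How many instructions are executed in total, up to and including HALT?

ecx=9
eax=12
edx=3
ecx=9-15=-6
eax=12+13=25
edx=3-1=2
cmp edx, 0  (cmp 2,0)
jg L2: taken
ecx=(-6)-15=-21
eax=25+13=38
edx=2-1=1
cmp edx, 0  (cmp 1,0)
jg L2: taken
ecx=(-21)-15=-36
eax=38+13=51
edx=1-1=0
cmp edx, 0  (cmp 0,0)
jg L2: not taken
halt.
Total executed instructions: 19.

19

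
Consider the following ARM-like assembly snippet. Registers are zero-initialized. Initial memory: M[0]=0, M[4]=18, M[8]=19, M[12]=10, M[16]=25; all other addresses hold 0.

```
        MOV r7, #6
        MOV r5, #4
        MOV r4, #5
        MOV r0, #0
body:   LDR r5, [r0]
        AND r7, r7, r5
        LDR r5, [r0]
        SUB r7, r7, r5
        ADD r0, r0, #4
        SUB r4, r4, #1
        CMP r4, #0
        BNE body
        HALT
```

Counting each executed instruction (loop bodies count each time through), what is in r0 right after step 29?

12

after MOV r7, #6: r7=6
after MOV r5, #4: r5=4
after MOV r4, #5: r4=5
after MOV r0, #0: r0=0
after LDR r5, [r0]: r5=M[0]=0
after AND r7, r7, r5: r7=6&0=0
after LDR r5, [r0]: r5=M[0]=0
after SUB r7, r7, r5: r7=0-0=0
after ADD r0, r0, #4: r0=0+4=4
after SUB r4, r4, #1: r4=5-1=4
CMP r4, #0  (cmp 4,0)
BNE body: taken
after LDR r5, [r0]: r5=M[4]=18
after AND r7, r7, r5: r7=0&18=0
after LDR r5, [r0]: r5=M[4]=18
after SUB r7, r7, r5: r7=0-18=-18
after ADD r0, r0, #4: r0=4+4=8
after SUB r4, r4, #1: r4=4-1=3
CMP r4, #0  (cmp 3,0)
BNE body: taken
after LDR r5, [r0]: r5=M[8]=19
after AND r7, r7, r5: r7=(-18)&19=2
after LDR r5, [r0]: r5=M[8]=19
after SUB r7, r7, r5: r7=2-19=-17
after ADD r0, r0, #4: r0=8+4=12
after SUB r4, r4, #1: r4=3-1=2
CMP r4, #0  (cmp 2,0)
BNE body: taken
after LDR r5, [r0]: r5=M[12]=10
After step 29: r0 = 12.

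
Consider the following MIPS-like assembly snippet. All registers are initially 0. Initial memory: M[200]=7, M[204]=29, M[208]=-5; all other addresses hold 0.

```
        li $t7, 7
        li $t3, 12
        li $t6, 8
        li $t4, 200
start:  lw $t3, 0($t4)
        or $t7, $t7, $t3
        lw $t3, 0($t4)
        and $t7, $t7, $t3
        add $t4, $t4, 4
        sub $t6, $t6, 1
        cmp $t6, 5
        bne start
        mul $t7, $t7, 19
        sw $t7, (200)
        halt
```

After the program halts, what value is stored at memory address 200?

$t7=7
$t3=12
$t6=8
$t4=200
$t3=M[200]=7
$t7=7|7=7
$t3=M[200]=7
$t7=7&7=7
$t4=200+4=204
$t6=8-1=7
cmp $t6, 5  (cmp 7,5)
bne start: taken
$t3=M[204]=29
$t7=7|29=31
$t3=M[204]=29
$t7=31&29=29
$t4=204+4=208
$t6=7-1=6
cmp $t6, 5  (cmp 6,5)
bne start: taken
$t3=M[208]=-5
$t7=29|(-5)=-1
$t3=M[208]=-5
$t7=(-1)&(-5)=-5
$t4=208+4=212
$t6=6-1=5
cmp $t6, 5  (cmp 5,5)
bne start: not taken
$t7=(-5)*19=-95
sw $t7, (200) → M[200]=-95
halt.

-95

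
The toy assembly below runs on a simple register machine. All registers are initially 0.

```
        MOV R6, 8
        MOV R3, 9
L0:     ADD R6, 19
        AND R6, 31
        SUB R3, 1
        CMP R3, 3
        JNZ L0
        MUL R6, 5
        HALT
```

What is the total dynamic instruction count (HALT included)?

MOV R6, 8 → R6=8
MOV R3, 9 → R3=9
ADD R6, 19 → R6=8+19=27
AND R6, 31 → R6=27&31=27
SUB R3, 1 → R3=9-1=8
CMP R3, 3  (cmp 8,3)
JNZ L0: taken
ADD R6, 19 → R6=27+19=46
AND R6, 31 → R6=46&31=14
SUB R3, 1 → R3=8-1=7
CMP R3, 3  (cmp 7,3)
JNZ L0: taken
ADD R6, 19 → R6=14+19=33
AND R6, 31 → R6=33&31=1
SUB R3, 1 → R3=7-1=6
CMP R3, 3  (cmp 6,3)
JNZ L0: taken
ADD R6, 19 → R6=1+19=20
AND R6, 31 → R6=20&31=20
SUB R3, 1 → R3=6-1=5
CMP R3, 3  (cmp 5,3)
JNZ L0: taken
ADD R6, 19 → R6=20+19=39
AND R6, 31 → R6=39&31=7
SUB R3, 1 → R3=5-1=4
CMP R3, 3  (cmp 4,3)
JNZ L0: taken
ADD R6, 19 → R6=7+19=26
AND R6, 31 → R6=26&31=26
SUB R3, 1 → R3=4-1=3
CMP R3, 3  (cmp 3,3)
JNZ L0: not taken
MUL R6, 5 → R6=26*5=130
halt.
Total executed instructions: 34.

34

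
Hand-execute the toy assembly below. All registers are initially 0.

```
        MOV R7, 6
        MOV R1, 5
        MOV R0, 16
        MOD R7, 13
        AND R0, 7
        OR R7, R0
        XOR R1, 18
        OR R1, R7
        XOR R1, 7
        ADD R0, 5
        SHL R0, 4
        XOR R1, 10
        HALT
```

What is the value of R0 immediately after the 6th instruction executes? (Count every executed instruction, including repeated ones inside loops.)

0

MOV R7, 6 → R7=6
MOV R1, 5 → R1=5
MOV R0, 16 → R0=16
MOD R7, 13 → R7=6%13=6
AND R0, 7 → R0=16&7=0
OR R7, R0 → R7=6|0=6
After step 6: R0 = 0.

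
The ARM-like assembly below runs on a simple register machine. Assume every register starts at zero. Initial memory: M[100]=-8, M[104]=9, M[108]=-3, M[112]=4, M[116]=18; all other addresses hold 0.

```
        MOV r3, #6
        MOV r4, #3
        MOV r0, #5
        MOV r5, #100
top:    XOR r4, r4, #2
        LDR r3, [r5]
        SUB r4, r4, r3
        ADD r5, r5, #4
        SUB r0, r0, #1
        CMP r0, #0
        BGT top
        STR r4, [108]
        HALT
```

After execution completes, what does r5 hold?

after MOV r3, #6: r3=6
after MOV r4, #3: r4=3
after MOV r0, #5: r0=5
after MOV r5, #100: r5=100
after XOR r4, r4, #2: r4=3^2=1
after LDR r3, [r5]: r3=M[100]=-8
after SUB r4, r4, r3: r4=1-(-8)=9
after ADD r5, r5, #4: r5=100+4=104
after SUB r0, r0, #1: r0=5-1=4
CMP r0, #0  (cmp 4,0)
BGT top: taken
after XOR r4, r4, #2: r4=9^2=11
after LDR r3, [r5]: r3=M[104]=9
after SUB r4, r4, r3: r4=11-9=2
after ADD r5, r5, #4: r5=104+4=108
after SUB r0, r0, #1: r0=4-1=3
CMP r0, #0  (cmp 3,0)
BGT top: taken
after XOR r4, r4, #2: r4=2^2=0
after LDR r3, [r5]: r3=M[108]=-3
after SUB r4, r4, r3: r4=0-(-3)=3
after ADD r5, r5, #4: r5=108+4=112
after SUB r0, r0, #1: r0=3-1=2
CMP r0, #0  (cmp 2,0)
BGT top: taken
after XOR r4, r4, #2: r4=3^2=1
after LDR r3, [r5]: r3=M[112]=4
after SUB r4, r4, r3: r4=1-4=-3
after ADD r5, r5, #4: r5=112+4=116
after SUB r0, r0, #1: r0=2-1=1
CMP r0, #0  (cmp 1,0)
BGT top: taken
after XOR r4, r4, #2: r4=(-3)^2=-1
after LDR r3, [r5]: r3=M[116]=18
after SUB r4, r4, r3: r4=(-1)-18=-19
after ADD r5, r5, #4: r5=116+4=120
after SUB r0, r0, #1: r0=1-1=0
CMP r0, #0  (cmp 0,0)
BGT top: not taken
STR r4, [108] → M[108]=-19
halt.

120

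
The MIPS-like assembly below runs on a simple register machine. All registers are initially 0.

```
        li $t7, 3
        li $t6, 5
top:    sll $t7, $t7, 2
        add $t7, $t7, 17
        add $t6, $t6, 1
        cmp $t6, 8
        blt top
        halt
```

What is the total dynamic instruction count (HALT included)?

li $t7, 3 → $t7=3
li $t6, 5 → $t6=5
sll $t7, $t7, 2 → $t7=3<<2=12
add $t7, $t7, 17 → $t7=12+17=29
add $t6, $t6, 1 → $t6=5+1=6
cmp $t6, 8  (cmp 6,8)
blt top: taken
sll $t7, $t7, 2 → $t7=29<<2=116
add $t7, $t7, 17 → $t7=116+17=133
add $t6, $t6, 1 → $t6=6+1=7
cmp $t6, 8  (cmp 7,8)
blt top: taken
sll $t7, $t7, 2 → $t7=133<<2=532
add $t7, $t7, 17 → $t7=532+17=549
add $t6, $t6, 1 → $t6=7+1=8
cmp $t6, 8  (cmp 8,8)
blt top: not taken
halt.
Total executed instructions: 18.

18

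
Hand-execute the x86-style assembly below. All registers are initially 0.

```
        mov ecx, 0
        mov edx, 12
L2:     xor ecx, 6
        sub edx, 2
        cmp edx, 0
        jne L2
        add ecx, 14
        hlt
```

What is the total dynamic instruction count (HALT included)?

28

mov ecx, 0 → ecx=0
mov edx, 12 → edx=12
xor ecx, 6 → ecx=0^6=6
sub edx, 2 → edx=12-2=10
cmp edx, 0  (cmp 10,0)
jne L2: taken
xor ecx, 6 → ecx=6^6=0
sub edx, 2 → edx=10-2=8
cmp edx, 0  (cmp 8,0)
jne L2: taken
xor ecx, 6 → ecx=0^6=6
sub edx, 2 → edx=8-2=6
cmp edx, 0  (cmp 6,0)
jne L2: taken
xor ecx, 6 → ecx=6^6=0
sub edx, 2 → edx=6-2=4
cmp edx, 0  (cmp 4,0)
jne L2: taken
xor ecx, 6 → ecx=0^6=6
sub edx, 2 → edx=4-2=2
cmp edx, 0  (cmp 2,0)
jne L2: taken
xor ecx, 6 → ecx=6^6=0
sub edx, 2 → edx=2-2=0
cmp edx, 0  (cmp 0,0)
jne L2: not taken
add ecx, 14 → ecx=0+14=14
halt.
Total executed instructions: 28.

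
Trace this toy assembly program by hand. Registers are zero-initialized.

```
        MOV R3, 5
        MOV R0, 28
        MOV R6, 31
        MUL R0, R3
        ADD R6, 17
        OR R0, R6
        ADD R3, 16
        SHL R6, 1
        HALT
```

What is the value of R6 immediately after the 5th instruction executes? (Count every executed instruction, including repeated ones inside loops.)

48

R3=5
R0=28
R6=31
R0=28*5=140
R6=31+17=48
After step 5: R6 = 48.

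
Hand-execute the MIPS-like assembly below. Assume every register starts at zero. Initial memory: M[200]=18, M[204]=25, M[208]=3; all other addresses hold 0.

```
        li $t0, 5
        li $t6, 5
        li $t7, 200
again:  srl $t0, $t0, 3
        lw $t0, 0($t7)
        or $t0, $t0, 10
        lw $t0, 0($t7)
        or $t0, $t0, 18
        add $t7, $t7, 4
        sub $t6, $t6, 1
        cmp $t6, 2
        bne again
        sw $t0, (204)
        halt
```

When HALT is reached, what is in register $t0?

19

li $t0, 5 → $t0=5
li $t6, 5 → $t6=5
li $t7, 200 → $t7=200
srl $t0, $t0, 3 → $t0=5>>3=0
lw $t0, 0($t7) → $t0=M[200]=18
or $t0, $t0, 10 → $t0=18|10=26
lw $t0, 0($t7) → $t0=M[200]=18
or $t0, $t0, 18 → $t0=18|18=18
add $t7, $t7, 4 → $t7=200+4=204
sub $t6, $t6, 1 → $t6=5-1=4
cmp $t6, 2  (cmp 4,2)
bne again: taken
srl $t0, $t0, 3 → $t0=18>>3=2
lw $t0, 0($t7) → $t0=M[204]=25
or $t0, $t0, 10 → $t0=25|10=27
lw $t0, 0($t7) → $t0=M[204]=25
or $t0, $t0, 18 → $t0=25|18=27
add $t7, $t7, 4 → $t7=204+4=208
sub $t6, $t6, 1 → $t6=4-1=3
cmp $t6, 2  (cmp 3,2)
bne again: taken
srl $t0, $t0, 3 → $t0=27>>3=3
lw $t0, 0($t7) → $t0=M[208]=3
or $t0, $t0, 10 → $t0=3|10=11
lw $t0, 0($t7) → $t0=M[208]=3
or $t0, $t0, 18 → $t0=3|18=19
add $t7, $t7, 4 → $t7=208+4=212
sub $t6, $t6, 1 → $t6=3-1=2
cmp $t6, 2  (cmp 2,2)
bne again: not taken
sw $t0, (204) → M[204]=19
halt.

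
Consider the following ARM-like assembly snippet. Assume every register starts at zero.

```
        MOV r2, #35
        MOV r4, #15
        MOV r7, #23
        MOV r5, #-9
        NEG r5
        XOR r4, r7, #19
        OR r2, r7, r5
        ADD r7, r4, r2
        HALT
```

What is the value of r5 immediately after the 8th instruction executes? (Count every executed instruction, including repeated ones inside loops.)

9

MOV r2, #35 → r2=35
MOV r4, #15 → r4=15
MOV r7, #23 → r7=23
MOV r5, #-9 → r5=-9
NEG r5 → r5=-(-9)=9
XOR r4, r7, #19 → r4=23^19=4
OR r2, r7, r5 → r2=23|9=31
ADD r7, r4, r2 → r7=4+31=35
After step 8: r5 = 9.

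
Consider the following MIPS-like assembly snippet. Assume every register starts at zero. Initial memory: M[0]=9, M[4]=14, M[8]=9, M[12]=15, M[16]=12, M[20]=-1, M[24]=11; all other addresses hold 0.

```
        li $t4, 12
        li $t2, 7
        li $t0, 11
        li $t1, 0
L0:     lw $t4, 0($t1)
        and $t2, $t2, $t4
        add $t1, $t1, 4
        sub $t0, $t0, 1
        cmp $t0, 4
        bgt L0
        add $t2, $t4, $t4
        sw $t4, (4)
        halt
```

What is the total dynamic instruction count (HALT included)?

li $t4, 12 → $t4=12
li $t2, 7 → $t2=7
li $t0, 11 → $t0=11
li $t1, 0 → $t1=0
lw $t4, 0($t1) → $t4=M[0]=9
and $t2, $t2, $t4 → $t2=7&9=1
add $t1, $t1, 4 → $t1=0+4=4
sub $t0, $t0, 1 → $t0=11-1=10
cmp $t0, 4  (cmp 10,4)
bgt L0: taken
lw $t4, 0($t1) → $t4=M[4]=14
and $t2, $t2, $t4 → $t2=1&14=0
add $t1, $t1, 4 → $t1=4+4=8
sub $t0, $t0, 1 → $t0=10-1=9
cmp $t0, 4  (cmp 9,4)
bgt L0: taken
lw $t4, 0($t1) → $t4=M[8]=9
and $t2, $t2, $t4 → $t2=0&9=0
add $t1, $t1, 4 → $t1=8+4=12
sub $t0, $t0, 1 → $t0=9-1=8
cmp $t0, 4  (cmp 8,4)
bgt L0: taken
lw $t4, 0($t1) → $t4=M[12]=15
and $t2, $t2, $t4 → $t2=0&15=0
add $t1, $t1, 4 → $t1=12+4=16
sub $t0, $t0, 1 → $t0=8-1=7
cmp $t0, 4  (cmp 7,4)
bgt L0: taken
lw $t4, 0($t1) → $t4=M[16]=12
and $t2, $t2, $t4 → $t2=0&12=0
add $t1, $t1, 4 → $t1=16+4=20
sub $t0, $t0, 1 → $t0=7-1=6
cmp $t0, 4  (cmp 6,4)
bgt L0: taken
lw $t4, 0($t1) → $t4=M[20]=-1
and $t2, $t2, $t4 → $t2=0&(-1)=0
add $t1, $t1, 4 → $t1=20+4=24
sub $t0, $t0, 1 → $t0=6-1=5
cmp $t0, 4  (cmp 5,4)
bgt L0: taken
lw $t4, 0($t1) → $t4=M[24]=11
and $t2, $t2, $t4 → $t2=0&11=0
add $t1, $t1, 4 → $t1=24+4=28
sub $t0, $t0, 1 → $t0=5-1=4
cmp $t0, 4  (cmp 4,4)
bgt L0: not taken
add $t2, $t4, $t4 → $t2=11+11=22
sw $t4, (4) → M[4]=11
halt.
Total executed instructions: 49.

49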